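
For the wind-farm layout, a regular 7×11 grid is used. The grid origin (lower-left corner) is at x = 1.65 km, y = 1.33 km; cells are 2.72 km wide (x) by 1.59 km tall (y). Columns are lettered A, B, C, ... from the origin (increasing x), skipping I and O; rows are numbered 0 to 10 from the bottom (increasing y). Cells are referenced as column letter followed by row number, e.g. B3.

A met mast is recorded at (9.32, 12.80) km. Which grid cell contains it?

Column index: ⌊(9.32 − 1.65) / 2.72⌋ = ⌊2.820⌋ = 2 → column C
Row offset from origin: ⌊(12.80 − 1.33) / 1.59⌋ = ⌊7.214⌋ = 7 → row 7

C7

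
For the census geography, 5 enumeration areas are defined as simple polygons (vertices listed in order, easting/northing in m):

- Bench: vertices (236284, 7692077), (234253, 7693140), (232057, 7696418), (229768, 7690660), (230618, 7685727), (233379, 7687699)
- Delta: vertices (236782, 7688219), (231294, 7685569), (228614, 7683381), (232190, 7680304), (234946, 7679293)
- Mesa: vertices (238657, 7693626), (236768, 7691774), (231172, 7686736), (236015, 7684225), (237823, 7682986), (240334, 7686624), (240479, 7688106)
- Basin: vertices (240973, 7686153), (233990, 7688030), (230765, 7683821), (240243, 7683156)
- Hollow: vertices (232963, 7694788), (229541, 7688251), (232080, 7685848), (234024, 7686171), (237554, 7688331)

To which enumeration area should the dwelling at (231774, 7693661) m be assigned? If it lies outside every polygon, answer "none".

Cast a ray rightward from (231774, 7693661). For each polygon, the edges (by vertex number in listed order) whose endpoints lie on opposite sides of northing = 7693661, where each meets that height, and whether that is right or left of the point:
Bench: 2–3 at easting≈233904.0 (right), 3–4 at easting≈230961.0 (left) → 1 crossing.
Delta: no edge straddles that height → 0 crossings.
Mesa: no edge straddles that height → 0 crossings.
Basin: no edge straddles that height → 0 crossings.
Hollow: 1–2 at easting≈232373.0 (right), 5–1 at easting≈233764.3 (right) → 2 crossings.
Only Bench has an odd count, so the point is inside Bench.

Bench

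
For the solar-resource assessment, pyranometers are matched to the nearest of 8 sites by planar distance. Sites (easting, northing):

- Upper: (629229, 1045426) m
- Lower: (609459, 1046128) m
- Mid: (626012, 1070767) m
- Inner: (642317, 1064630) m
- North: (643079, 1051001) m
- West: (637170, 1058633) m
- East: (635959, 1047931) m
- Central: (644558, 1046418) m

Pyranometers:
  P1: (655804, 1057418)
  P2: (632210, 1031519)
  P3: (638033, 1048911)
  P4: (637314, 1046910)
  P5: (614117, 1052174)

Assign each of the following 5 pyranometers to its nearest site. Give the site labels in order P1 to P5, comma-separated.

North, Upper, East, East, Lower

P1 → North (d²=203103514.00)
P2 → Upper (d²=202291010.00)
P3 → East (d²=5261876.00)
P4 → East (d²=2878466.00)
P5 → Lower (d²=58251080.00)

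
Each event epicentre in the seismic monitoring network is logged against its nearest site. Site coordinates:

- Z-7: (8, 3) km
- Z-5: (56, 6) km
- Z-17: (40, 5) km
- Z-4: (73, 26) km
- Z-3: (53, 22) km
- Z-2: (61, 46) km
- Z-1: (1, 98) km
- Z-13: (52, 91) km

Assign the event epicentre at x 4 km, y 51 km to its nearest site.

Z-1

Squared distances to each site:
Z-7: 2320.000; Z-5: 4729.000; Z-17: 3412.000; Z-4: 5386.000; Z-3: 3242.000; Z-2: 3274.000; Z-1: 2218.000; Z-13: 3904.000.
Minimum at Z-1.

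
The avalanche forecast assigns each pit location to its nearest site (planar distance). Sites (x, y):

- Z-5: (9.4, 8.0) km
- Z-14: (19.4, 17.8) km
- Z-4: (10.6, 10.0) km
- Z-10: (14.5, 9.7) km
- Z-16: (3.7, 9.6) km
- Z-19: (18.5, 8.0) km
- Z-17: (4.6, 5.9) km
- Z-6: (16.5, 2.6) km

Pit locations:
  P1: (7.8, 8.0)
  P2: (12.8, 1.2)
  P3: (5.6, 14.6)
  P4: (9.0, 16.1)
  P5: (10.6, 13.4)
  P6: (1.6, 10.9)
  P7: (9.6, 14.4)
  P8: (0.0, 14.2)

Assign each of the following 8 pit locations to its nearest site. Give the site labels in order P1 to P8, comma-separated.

Z-5, Z-6, Z-16, Z-4, Z-4, Z-16, Z-4, Z-16

P1 → Z-5 (d²=2.56)
P2 → Z-6 (d²=15.65)
P3 → Z-16 (d²=28.61)
P4 → Z-4 (d²=39.77)
P5 → Z-4 (d²=11.56)
P6 → Z-16 (d²=6.10)
P7 → Z-4 (d²=20.36)
P8 → Z-16 (d²=34.85)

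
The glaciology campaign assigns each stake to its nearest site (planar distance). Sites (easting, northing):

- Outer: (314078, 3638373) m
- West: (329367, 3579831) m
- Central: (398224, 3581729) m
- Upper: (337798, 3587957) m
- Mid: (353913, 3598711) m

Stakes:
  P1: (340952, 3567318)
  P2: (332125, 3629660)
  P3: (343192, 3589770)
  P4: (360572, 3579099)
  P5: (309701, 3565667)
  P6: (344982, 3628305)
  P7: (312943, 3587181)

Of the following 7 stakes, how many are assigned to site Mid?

2

P1 → West
P2 → Outer
P3 → Upper
P4 → Mid
P5 → West
P6 → Mid
P7 → West
2 of the 7 go to Mid.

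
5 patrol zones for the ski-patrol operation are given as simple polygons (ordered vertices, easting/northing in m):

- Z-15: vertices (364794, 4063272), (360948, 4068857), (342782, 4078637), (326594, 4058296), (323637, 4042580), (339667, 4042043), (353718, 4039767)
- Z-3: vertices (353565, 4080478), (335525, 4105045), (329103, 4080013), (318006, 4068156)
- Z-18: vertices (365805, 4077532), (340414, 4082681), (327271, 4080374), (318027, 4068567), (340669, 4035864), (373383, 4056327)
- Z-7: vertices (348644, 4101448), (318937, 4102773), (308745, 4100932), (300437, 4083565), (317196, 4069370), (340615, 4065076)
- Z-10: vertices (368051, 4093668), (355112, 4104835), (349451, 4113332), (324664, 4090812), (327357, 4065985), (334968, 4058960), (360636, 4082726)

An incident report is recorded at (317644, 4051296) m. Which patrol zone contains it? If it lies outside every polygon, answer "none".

Cast a ray rightward from (317644, 4051296). For each polygon, the edges (by vertex number in listed order) whose endpoints lie on opposite sides of northing = 4051296, where each meets that height, and whether that is right or left of the point:
Z-15: 4–5 at easting≈325276.9 (right), 7–1 at easting≈359150.7 (right) → 2 crossings.
Z-3: no edge straddles that height → 0 crossings.
Z-18: 4–5 at easting≈329984.6 (right), 5–6 at easting≈365340.0 (right) → 2 crossings.
Z-7: no edge straddles that height → 0 crossings.
Z-10: no edge straddles that height → 0 crossings.
All counts are even, so the point lies outside every listed polygon.

none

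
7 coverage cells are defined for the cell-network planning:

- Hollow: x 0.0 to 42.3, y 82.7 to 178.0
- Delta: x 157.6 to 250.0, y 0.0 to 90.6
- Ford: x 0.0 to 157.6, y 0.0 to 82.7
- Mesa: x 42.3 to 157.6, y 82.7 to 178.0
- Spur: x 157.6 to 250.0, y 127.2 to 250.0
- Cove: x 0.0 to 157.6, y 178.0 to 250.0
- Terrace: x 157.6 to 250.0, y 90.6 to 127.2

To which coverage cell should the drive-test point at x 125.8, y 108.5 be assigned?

Mesa

The point has x = 125.8 and y = 108.5.
Only Mesa satisfies 42.3 ≤ x ≤ 157.6 and 82.7 ≤ y ≤ 178.0.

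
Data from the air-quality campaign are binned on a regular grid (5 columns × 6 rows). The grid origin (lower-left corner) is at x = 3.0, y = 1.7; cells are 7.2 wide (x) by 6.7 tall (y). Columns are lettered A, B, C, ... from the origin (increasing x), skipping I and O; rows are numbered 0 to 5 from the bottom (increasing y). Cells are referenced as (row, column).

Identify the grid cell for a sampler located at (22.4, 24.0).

(3, C)

Column index: ⌊(22.4 − 3.0) / 7.2⌋ = ⌊2.694⌋ = 2 → column C
Row offset from origin: ⌊(24.0 − 1.7) / 6.7⌋ = ⌊3.328⌋ = 3 → row 3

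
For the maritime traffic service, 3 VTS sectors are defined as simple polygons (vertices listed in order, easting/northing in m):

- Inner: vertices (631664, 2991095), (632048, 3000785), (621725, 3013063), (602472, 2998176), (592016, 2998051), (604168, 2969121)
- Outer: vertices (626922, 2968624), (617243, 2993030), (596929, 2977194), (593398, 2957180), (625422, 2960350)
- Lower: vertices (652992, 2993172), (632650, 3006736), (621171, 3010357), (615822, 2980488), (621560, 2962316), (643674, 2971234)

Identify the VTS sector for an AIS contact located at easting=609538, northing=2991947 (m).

Inner

Cast a ray rightward from (609538, 2991947). For each polygon, the edges (by vertex number in listed order) whose endpoints lie on opposite sides of northing = 2991947, where each meets that height, and whether that is right or left of the point:
Inner: 1–2 at easting≈631697.8 (right), 5–6 at easting≈594580.0 (left) → 1 crossing.
Outer: 1–2 at easting≈617672.5 (right), 2–3 at easting≈615853.8 (right) → 2 crossings.
Lower: 3–4 at easting≈617874.1 (right), 6–1 at easting≈652471.7 (right) → 2 crossings.
Only Inner has an odd count, so the point is inside Inner.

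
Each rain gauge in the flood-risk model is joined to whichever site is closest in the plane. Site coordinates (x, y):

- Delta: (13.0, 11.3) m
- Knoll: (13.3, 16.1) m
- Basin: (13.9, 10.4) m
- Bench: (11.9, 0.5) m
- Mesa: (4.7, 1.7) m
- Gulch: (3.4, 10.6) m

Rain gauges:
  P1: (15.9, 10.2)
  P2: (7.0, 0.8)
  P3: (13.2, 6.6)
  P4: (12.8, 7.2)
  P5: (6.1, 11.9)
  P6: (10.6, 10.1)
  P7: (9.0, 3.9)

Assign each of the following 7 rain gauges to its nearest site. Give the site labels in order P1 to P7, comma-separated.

Basin, Mesa, Basin, Basin, Gulch, Delta, Bench

P1 → Basin (d²=4.04)
P2 → Mesa (d²=6.10)
P3 → Basin (d²=14.93)
P4 → Basin (d²=11.45)
P5 → Gulch (d²=8.98)
P6 → Delta (d²=7.20)
P7 → Bench (d²=19.97)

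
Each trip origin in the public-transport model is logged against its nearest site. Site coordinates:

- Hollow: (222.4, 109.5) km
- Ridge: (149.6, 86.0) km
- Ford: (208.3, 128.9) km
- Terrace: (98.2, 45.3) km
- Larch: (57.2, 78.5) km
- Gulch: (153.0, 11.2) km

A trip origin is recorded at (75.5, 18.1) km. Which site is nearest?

Terrace

Squared distances to each site:
Hollow: 29933.570; Ridge: 10101.220; Ford: 29912.480; Terrace: 1255.130; Larch: 3983.050; Gulch: 6053.860.
Minimum at Terrace.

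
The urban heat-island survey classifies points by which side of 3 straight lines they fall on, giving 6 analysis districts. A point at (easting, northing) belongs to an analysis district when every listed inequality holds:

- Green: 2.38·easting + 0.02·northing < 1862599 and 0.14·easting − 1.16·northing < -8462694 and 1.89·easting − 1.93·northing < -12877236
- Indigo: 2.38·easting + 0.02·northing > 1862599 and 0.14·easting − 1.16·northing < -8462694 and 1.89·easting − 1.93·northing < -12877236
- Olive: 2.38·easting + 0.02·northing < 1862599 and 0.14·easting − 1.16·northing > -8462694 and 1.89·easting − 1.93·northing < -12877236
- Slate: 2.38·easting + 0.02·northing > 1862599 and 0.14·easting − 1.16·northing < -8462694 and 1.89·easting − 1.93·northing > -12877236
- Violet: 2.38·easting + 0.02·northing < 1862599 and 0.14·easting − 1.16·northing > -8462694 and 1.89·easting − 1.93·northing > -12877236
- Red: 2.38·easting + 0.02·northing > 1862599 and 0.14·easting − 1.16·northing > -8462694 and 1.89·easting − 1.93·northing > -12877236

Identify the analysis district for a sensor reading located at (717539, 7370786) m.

Violet

2.38·717539 + 0.02·7370786 = 1855158.540, which is < 1862599
0.14·717539 − 1.16·7370786 = -8449656.300, which is > -8462694
1.89·717539 − 1.93·7370786 = -12869468.270, which is > -12877236
This sign pattern matches Violet.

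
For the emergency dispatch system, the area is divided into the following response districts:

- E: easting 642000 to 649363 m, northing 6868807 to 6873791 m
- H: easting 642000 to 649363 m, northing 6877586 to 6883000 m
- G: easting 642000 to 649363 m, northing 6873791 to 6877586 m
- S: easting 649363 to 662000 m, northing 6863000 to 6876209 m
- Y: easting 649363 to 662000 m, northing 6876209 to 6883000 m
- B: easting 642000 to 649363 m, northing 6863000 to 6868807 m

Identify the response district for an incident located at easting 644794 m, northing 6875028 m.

The point has easting = 644794 and northing = 6875028.
Only G satisfies 642000 ≤ easting ≤ 649363 and 6873791 ≤ northing ≤ 6877586.

G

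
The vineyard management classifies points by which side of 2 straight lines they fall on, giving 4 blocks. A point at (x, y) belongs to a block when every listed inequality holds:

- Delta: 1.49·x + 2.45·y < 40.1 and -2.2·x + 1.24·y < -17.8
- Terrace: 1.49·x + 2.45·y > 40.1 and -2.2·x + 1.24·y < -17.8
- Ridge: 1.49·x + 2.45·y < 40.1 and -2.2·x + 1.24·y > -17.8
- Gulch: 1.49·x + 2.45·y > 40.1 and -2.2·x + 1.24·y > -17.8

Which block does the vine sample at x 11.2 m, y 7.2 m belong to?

Ridge

1.49·11.2 + 2.45·7.2 = 34.328, which is < 40.1
-2.2·11.2 + 1.24·7.2 = -15.712, which is > -17.8
This sign pattern matches Ridge.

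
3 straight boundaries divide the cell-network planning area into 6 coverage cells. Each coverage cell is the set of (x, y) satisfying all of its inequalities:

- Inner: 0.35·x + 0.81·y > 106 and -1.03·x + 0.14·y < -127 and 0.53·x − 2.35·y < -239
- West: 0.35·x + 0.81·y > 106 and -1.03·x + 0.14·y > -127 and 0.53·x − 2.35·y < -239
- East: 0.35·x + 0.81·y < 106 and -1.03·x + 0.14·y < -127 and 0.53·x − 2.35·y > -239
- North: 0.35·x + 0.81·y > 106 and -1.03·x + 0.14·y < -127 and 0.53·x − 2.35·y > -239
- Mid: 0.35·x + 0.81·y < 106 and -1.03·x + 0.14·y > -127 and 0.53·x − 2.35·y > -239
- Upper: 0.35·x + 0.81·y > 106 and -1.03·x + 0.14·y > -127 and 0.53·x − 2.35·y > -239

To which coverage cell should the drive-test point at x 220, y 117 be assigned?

North

0.35·220 + 0.81·117 = 171.770, which is > 106
-1.03·220 + 0.14·117 = -210.220, which is < -127
0.53·220 − 2.35·117 = -158.350, which is > -239
This sign pattern matches North.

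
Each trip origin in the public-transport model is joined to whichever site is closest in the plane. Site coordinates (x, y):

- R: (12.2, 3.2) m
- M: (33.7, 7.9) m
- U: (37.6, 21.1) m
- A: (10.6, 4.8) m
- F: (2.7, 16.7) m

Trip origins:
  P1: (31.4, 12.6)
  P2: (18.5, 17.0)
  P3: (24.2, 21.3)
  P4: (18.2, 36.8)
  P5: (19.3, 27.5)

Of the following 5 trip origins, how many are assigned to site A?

1

P1 → M
P2 → A
P3 → U
P4 → U
P5 → U
1 of the 5 goes to A.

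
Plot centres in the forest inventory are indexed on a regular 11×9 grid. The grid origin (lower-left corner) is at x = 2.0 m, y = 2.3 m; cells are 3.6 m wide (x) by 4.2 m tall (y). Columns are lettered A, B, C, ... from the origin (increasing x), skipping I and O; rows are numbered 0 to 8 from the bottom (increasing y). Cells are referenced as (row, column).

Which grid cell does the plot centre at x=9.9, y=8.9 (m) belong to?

(1, C)

Column index: ⌊(9.9 − 2.0) / 3.6⌋ = ⌊2.194⌋ = 2 → column C
Row offset from origin: ⌊(8.9 − 2.3) / 4.2⌋ = ⌊1.571⌋ = 1 → row 1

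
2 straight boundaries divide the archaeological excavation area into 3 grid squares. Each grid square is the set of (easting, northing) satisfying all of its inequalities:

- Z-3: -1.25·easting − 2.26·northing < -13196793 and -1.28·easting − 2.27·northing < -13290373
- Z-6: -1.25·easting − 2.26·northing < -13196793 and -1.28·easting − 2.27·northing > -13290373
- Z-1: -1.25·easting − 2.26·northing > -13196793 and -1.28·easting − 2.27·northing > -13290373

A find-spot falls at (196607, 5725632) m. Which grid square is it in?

Z-1

-1.25·196607 − 2.26·5725632 = -13185687.070, which is > -13196793
-1.28·196607 − 2.27·5725632 = -13248841.600, which is > -13290373
This sign pattern matches Z-1.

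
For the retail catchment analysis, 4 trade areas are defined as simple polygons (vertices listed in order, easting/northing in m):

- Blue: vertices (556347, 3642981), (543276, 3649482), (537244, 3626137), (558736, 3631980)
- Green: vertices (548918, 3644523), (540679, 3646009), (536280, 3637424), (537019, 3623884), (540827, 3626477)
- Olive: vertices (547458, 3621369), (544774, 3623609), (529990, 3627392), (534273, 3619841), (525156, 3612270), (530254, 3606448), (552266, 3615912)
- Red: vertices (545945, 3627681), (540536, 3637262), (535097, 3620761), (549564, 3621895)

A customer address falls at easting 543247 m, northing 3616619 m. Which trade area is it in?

Olive

Cast a ray rightward from (543247, 3616619). For each polygon, the edges (by vertex number in listed order) whose endpoints lie on opposite sides of northing = 3616619, where each meets that height, and whether that is right or left of the point:
Blue: no edge straddles that height → 0 crossings.
Green: no edge straddles that height → 0 crossings.
Olive: 4–5 at easting≈530393.1 (left), 7–1 at easting≈551643.1 (right) → 1 crossing.
Red: no edge straddles that height → 0 crossings.
Only Olive has an odd count, so the point is inside Olive.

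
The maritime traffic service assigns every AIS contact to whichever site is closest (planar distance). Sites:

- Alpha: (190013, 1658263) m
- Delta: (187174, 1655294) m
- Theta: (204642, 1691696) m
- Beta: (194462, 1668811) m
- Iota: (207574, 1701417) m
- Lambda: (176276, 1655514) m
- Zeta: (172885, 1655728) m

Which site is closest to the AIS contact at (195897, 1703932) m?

Squared distances to each site:
Alpha: 2120279017.000; Delta: 2441745773.000; Theta: 226194721.000; Beta: 1235543866.000; Iota: 142677554.000; Lambda: 2729286365.000; Zeta: 2853177760.000.
Minimum at Iota.

Iota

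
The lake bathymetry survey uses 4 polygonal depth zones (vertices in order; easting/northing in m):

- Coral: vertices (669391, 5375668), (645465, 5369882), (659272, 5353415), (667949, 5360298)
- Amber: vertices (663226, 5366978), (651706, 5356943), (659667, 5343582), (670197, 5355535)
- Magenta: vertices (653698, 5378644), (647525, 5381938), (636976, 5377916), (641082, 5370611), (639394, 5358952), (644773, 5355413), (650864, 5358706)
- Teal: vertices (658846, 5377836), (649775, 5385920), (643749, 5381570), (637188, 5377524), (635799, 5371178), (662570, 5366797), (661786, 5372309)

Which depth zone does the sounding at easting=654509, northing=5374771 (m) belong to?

Cast a ray rightward from (654509, 5374771). For each polygon, the edges (by vertex number in listed order) whose endpoints lie on opposite sides of northing = 5374771, where each meets that height, and whether that is right or left of the point:
Coral: 1–2 at easting≈665681.8 (right), 4–1 at easting≈669306.8 (right) → 2 crossings.
Amber: no edge straddles that height → 0 crossings.
Magenta: 3–4 at easting≈638743.7 (left), 7–1 at easting≈653147.5 (left) → 0 crossings.
Teal: 4–5 at easting≈636585.4 (left), 7–1 at easting≈660476.4 (right) → 1 crossing.
Only Teal has an odd count, so the point is inside Teal.

Teal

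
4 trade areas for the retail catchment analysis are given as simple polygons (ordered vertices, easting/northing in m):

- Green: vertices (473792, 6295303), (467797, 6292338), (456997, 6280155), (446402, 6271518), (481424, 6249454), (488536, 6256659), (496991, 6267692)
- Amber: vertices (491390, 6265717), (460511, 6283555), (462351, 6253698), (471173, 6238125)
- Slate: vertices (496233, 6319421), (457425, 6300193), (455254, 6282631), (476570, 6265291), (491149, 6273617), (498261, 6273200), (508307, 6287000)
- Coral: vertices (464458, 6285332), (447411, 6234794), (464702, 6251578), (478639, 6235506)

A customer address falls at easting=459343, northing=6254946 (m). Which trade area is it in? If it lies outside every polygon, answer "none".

Cast a ray rightward from (459343, 6254946). For each polygon, the edges (by vertex number in listed order) whose endpoints lie on opposite sides of northing = 6254946, where each meets that height, and whether that is right or left of the point:
Green: 4–5 at easting≈472706.6 (right), 5–6 at easting≈486845.1 (right) → 2 crossings.
Amber: 2–3 at easting≈462274.1 (right), 4–1 at easting≈483498.0 (right) → 2 crossings.
Slate: no edge straddles that height → 0 crossings.
Coral: 1–2 at easting≈454208.5 (left), 4–1 at easting≈473106.2 (right) → 1 crossing.
Only Coral has an odd count, so the point is inside Coral.

Coral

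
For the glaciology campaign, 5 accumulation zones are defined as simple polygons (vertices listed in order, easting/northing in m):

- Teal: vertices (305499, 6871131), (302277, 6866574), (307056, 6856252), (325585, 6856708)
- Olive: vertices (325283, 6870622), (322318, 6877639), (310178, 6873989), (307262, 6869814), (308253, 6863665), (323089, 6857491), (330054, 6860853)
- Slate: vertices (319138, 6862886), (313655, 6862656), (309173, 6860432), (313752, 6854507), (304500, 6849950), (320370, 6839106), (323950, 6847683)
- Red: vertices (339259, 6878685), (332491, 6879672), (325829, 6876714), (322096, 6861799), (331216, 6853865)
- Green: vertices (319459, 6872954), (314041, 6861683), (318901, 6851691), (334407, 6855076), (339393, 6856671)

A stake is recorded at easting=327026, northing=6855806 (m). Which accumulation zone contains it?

Green

Cast a ray rightward from (327026, 6855806). For each polygon, the edges (by vertex number in listed order) whose endpoints lie on opposite sides of northing = 6855806, where each meets that height, and whether that is right or left of the point:
Teal: no edge straddles that height → 0 crossings.
Olive: no edge straddles that height → 0 crossings.
Slate: 3–4 at easting≈312748.1 (left), 7–1 at easting≈321378.9 (left) → 0 crossings.
Red: 4–5 at easting≈328984.9 (right), 5–1 at easting≈331845.0 (right) → 2 crossings.
Green: 2–3 at easting≈316899.5 (left), 4–5 at easting≈336689.0 (right) → 1 crossing.
Only Green has an odd count, so the point is inside Green.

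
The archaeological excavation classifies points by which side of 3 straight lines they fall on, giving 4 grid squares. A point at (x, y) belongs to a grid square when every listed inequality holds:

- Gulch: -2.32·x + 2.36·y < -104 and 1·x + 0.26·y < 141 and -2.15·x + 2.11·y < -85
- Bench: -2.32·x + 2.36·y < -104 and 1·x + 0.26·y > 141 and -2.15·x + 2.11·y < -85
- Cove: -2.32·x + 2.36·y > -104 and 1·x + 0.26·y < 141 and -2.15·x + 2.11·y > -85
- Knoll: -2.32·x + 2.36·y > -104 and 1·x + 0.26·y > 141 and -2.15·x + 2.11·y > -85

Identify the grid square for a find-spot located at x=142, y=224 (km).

Knoll

-2.32·142 + 2.36·224 = 199.200, which is > -104
1·142 + 0.26·224 = 200.240, which is > 141
-2.15·142 + 2.11·224 = 167.340, which is > -85
This sign pattern matches Knoll.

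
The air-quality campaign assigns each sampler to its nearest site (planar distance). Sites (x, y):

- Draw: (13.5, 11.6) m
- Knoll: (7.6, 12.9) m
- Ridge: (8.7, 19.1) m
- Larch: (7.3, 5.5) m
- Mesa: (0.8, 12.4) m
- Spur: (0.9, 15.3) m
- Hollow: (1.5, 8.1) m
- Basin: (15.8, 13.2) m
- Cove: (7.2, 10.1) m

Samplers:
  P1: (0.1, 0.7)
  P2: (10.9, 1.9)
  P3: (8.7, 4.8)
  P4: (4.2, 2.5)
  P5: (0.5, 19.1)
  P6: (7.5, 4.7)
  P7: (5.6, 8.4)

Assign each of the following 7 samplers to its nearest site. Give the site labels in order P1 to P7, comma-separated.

Hollow, Larch, Larch, Larch, Spur, Larch, Cove

P1 → Hollow (d²=56.72)
P2 → Larch (d²=25.92)
P3 → Larch (d²=2.45)
P4 → Larch (d²=18.61)
P5 → Spur (d²=14.60)
P6 → Larch (d²=0.68)
P7 → Cove (d²=5.45)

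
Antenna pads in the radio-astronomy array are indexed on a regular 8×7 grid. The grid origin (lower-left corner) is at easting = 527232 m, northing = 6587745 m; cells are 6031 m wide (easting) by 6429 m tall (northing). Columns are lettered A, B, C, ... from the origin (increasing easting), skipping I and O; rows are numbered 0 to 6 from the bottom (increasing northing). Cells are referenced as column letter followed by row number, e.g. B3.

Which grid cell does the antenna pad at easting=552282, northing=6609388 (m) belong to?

Column index: ⌊(552282 − 527232) / 6031⌋ = ⌊4.154⌋ = 4 → column E
Row offset from origin: ⌊(6609388 − 6587745) / 6429⌋ = ⌊3.366⌋ = 3 → row 3

E3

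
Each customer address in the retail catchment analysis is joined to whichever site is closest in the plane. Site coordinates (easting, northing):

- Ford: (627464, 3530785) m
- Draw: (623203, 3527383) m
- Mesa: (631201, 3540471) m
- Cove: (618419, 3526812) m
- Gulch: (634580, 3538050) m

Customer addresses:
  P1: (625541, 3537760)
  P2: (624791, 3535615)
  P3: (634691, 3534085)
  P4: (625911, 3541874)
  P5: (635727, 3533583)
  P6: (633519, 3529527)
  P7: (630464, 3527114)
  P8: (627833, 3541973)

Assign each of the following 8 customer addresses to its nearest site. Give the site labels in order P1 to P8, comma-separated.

Mesa, Ford, Gulch, Mesa, Gulch, Ford, Ford, Mesa

P1 → Mesa (d²=39385121.00)
P2 → Ford (d²=30473829.00)
P3 → Gulch (d²=15733546.00)
P4 → Mesa (d²=29952509.00)
P5 → Gulch (d²=21269698.00)
P6 → Ford (d²=38245589.00)
P7 → Ford (d²=22476241.00)
P8 → Mesa (d²=13599428.00)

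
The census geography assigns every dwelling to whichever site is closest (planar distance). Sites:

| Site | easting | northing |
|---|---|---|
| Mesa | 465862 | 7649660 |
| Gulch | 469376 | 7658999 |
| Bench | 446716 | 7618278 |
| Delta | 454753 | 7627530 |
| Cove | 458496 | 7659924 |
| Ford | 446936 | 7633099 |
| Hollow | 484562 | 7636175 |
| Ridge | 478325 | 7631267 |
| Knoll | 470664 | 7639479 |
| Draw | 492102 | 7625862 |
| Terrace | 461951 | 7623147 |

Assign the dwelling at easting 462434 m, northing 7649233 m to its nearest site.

Squared distances to each site:
Mesa: 11933513.000; Gulch: 143566120.000; Bench: 1205267549.000; Delta: 530017970.000; Cove: 129805325.000; Ford: 500493960.000; Hollow: 660159748.000; Ridge: 575301037.000; Knoll: 162873416.000; Draw: 1426393865.000; Terrace: 680712685.000.
Minimum at Mesa.

Mesa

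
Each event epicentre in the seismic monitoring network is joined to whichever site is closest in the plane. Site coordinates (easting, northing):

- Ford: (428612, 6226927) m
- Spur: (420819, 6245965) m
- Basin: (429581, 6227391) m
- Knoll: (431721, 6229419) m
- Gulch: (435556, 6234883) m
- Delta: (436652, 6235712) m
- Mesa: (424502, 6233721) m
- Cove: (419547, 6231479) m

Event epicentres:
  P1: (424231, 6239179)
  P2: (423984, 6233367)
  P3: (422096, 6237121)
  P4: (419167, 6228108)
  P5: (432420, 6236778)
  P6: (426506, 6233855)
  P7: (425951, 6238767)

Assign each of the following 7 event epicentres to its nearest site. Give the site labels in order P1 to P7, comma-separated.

P1 → Mesa (d²=29863205.00)
P2 → Mesa (d²=393640.00)
P3 → Mesa (d²=17348836.00)
P4 → Cove (d²=11508041.00)
P5 → Gulch (d²=13425521.00)
P6 → Mesa (d²=4033972.00)
P7 → Mesa (d²=27561717.00)

Mesa, Mesa, Mesa, Cove, Gulch, Mesa, Mesa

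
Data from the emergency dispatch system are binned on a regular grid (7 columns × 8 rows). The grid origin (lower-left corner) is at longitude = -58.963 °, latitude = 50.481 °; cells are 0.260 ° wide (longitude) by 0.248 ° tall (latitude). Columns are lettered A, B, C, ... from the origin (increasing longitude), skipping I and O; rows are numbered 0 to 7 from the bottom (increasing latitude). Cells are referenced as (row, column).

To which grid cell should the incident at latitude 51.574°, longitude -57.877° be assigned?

Column index: ⌊(-57.877 − -58.963) / 0.260⌋ = ⌊4.177⌋ = 4 → column E
Row offset from origin: ⌊(51.574 − 50.481) / 0.248⌋ = ⌊4.407⌋ = 4 → row 4

(4, E)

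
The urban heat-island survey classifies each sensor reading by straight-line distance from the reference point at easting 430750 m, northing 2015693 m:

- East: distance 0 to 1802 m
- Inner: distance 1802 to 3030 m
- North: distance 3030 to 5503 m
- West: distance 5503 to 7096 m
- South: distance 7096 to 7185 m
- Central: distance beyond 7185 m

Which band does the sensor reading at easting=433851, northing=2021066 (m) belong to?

Distance = √((433851−430750)² + (2021066−2015693)²) = √(9616201.000 + 28869129.000) = 6203.655 m.
5503 ≤ 6203.655 < 7096 → West.

West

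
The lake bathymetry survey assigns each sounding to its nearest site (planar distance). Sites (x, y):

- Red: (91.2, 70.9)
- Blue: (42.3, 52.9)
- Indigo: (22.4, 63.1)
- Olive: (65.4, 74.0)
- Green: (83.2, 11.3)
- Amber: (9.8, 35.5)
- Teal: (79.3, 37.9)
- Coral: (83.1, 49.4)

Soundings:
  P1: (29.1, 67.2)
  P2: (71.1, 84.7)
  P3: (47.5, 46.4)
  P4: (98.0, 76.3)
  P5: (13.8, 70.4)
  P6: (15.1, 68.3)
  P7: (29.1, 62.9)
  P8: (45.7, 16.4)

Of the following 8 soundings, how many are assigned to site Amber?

P1 → Indigo
P2 → Olive
P3 → Blue
P4 → Red
P5 → Indigo
P6 → Indigo
P7 → Indigo
P8 → Blue
0 of the 8 go to Amber.

0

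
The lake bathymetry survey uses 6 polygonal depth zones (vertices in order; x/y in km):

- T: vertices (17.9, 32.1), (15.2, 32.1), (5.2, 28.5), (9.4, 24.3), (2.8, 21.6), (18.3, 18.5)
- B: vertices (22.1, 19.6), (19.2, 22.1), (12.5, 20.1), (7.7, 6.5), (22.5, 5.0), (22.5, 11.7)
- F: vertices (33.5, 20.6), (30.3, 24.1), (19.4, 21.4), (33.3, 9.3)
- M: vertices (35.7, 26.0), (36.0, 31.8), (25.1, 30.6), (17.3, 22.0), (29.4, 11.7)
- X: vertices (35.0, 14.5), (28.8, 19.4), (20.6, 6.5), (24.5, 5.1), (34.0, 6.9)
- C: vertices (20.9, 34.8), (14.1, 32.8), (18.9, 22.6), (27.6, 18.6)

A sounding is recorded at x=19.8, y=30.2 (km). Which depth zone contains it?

C

Cast a ray rightward from (19.8, 30.2). For each polygon, the edges (by vertex number in listed order) whose endpoints lie on opposite sides of y = 30.2, where each meets that height, and whether that is right or left of the point:
T: 2–3 at x≈9.92 (left), 6–1 at x≈17.96 (left) → 0 crossings.
B: no edge straddles that height → 0 crossings.
F: no edge straddles that height → 0 crossings.
M: 1–2 at x≈35.92 (right), 3–4 at x≈24.74 (right) → 2 crossings.
X: no edge straddles that height → 0 crossings.
C: 2–3 at x≈15.32 (left), 4–1 at x≈22.80 (right) → 1 crossing.
Only C has an odd count, so the point is inside C.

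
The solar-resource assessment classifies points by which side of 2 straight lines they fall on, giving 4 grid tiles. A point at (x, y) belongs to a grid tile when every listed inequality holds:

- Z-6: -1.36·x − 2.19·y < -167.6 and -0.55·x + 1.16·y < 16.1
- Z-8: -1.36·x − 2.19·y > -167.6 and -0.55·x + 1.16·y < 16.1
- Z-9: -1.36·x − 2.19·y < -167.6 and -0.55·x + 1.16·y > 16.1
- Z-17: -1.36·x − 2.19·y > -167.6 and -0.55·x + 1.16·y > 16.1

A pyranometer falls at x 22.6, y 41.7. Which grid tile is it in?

-1.36·22.6 − 2.19·41.7 = -122.059, which is > -167.6
-0.55·22.6 + 1.16·41.7 = 35.942, which is > 16.1
This sign pattern matches Z-17.

Z-17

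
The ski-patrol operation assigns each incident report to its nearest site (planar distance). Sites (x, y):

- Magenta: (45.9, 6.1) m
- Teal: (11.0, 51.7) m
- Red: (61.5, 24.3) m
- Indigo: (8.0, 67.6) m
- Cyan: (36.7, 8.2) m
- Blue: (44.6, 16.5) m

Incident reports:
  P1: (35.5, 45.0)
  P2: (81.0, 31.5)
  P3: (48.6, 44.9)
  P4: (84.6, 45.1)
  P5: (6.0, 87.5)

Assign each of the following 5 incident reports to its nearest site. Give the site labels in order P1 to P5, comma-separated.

P1 → Teal (d²=645.14)
P2 → Red (d²=432.09)
P3 → Red (d²=590.77)
P4 → Red (d²=966.25)
P5 → Indigo (d²=400.01)

Teal, Red, Red, Red, Indigo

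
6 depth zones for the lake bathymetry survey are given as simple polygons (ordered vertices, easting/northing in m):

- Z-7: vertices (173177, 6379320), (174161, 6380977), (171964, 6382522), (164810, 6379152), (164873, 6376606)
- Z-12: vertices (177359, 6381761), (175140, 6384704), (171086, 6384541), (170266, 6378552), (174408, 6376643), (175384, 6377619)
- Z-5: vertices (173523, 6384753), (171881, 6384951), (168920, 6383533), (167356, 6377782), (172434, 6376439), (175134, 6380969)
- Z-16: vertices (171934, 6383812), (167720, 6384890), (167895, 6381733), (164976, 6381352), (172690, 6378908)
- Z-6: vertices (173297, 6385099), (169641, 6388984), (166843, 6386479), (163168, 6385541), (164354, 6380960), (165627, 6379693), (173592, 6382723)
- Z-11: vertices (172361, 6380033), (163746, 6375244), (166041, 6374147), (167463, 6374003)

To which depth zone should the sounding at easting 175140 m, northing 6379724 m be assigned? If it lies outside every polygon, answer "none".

Z-12

Cast a ray rightward from (175140, 6379724). For each polygon, the edges (by vertex number in listed order) whose endpoints lie on opposite sides of northing = 6379724, where each meets that height, and whether that is right or left of the point:
Z-7: 1–2 at easting≈173416.9 (left), 3–4 at easting≈166024.3 (left) → 0 crossings.
Z-12: 3–4 at easting≈170426.5 (left), 6–1 at easting≈176387.7 (right) → 1 crossing.
Z-5: 3–4 at easting≈167884.1 (left), 5–6 at easting≈174391.9 (left) → 0 crossings.
Z-16: 4–5 at easting≈170114.5 (left), 5–1 at easting≈172564.2 (left) → 0 crossings.
Z-6: 5–6 at easting≈165595.9 (left), 6–7 at easting≈165708.5 (left) → 0 crossings.
Z-11: 1–2 at easting≈171805.1 (left), 4–1 at easting≈172110.0 (left) → 0 crossings.
Only Z-12 has an odd count, so the point is inside Z-12.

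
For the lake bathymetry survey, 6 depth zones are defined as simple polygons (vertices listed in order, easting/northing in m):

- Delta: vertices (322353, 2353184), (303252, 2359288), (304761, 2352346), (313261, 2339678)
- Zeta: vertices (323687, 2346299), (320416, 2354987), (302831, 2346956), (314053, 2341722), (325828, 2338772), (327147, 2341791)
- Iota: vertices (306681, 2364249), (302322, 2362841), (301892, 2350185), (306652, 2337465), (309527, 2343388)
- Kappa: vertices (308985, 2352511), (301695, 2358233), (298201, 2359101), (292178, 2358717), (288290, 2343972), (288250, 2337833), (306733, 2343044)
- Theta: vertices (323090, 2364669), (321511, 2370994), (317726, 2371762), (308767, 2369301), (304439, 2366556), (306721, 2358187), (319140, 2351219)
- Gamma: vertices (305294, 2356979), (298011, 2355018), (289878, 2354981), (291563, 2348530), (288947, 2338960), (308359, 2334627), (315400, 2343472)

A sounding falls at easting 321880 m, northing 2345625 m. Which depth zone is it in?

Cast a ray rightward from (321880, 2345625). For each polygon, the edges (by vertex number in listed order) whose endpoints lie on opposite sides of northing = 2345625, where each meets that height, and whether that is right or left of the point:
Delta: 3–4 at easting≈309270.7 (left), 4–1 at easting≈317264.4 (left) → 0 crossings.
Zeta: 3–4 at easting≈305684.7 (left), 6–1 at easting≈324204.3 (right) → 1 crossing.
Iota: 3–4 at easting≈303598.4 (left), 5–1 at easting≈309221.8 (left) → 0 crossings.
Kappa: 4–5 at easting≈288725.9 (left), 7–1 at easting≈307347.0 (left) → 0 crossings.
Theta: no edge straddles that height → 0 crossings.
Gamma: 4–5 at easting≈290768.9 (left), 7–1 at easting≈313789.1 (left) → 0 crossings.
Only Zeta has an odd count, so the point is inside Zeta.

Zeta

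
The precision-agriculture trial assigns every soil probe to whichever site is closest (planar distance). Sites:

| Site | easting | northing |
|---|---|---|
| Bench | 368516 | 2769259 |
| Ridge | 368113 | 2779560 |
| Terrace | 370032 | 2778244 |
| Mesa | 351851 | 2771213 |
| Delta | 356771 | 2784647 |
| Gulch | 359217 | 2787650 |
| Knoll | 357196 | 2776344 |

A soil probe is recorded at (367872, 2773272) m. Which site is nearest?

Squared distances to each site:
Bench: 16518905.000; Ridge: 39597025.000; Terrace: 29386384.000; Mesa: 260911922.000; Delta: 252622826.000; Gulch: 281635909.000; Knoll: 123414160.000.
Minimum at Bench.

Bench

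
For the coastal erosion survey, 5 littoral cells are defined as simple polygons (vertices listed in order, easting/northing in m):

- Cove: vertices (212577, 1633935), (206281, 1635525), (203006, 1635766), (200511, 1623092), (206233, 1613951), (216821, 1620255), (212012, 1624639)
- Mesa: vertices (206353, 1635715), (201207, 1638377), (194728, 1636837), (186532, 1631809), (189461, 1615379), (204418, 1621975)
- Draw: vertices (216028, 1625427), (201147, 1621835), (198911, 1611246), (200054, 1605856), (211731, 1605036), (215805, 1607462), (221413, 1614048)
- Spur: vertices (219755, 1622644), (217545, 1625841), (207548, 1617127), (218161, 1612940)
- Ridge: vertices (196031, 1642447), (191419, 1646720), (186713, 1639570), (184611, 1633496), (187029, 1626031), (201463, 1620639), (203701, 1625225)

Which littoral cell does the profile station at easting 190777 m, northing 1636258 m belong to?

Cast a ray rightward from (190777, 1636258). For each polygon, the edges (by vertex number in listed order) whose endpoints lie on opposite sides of northing = 1636258, where each meets that height, and whether that is right or left of the point:
Cove: no edge straddles that height → 0 crossings.
Mesa: 1–2 at easting≈205303.3 (right), 3–4 at easting≈193784.2 (right) → 2 crossings.
Draw: no edge straddles that height → 0 crossings.
Spur: no edge straddles that height → 0 crossings.
Ridge: 3–4 at easting≈185566.8 (left), 7–1 at easting≈198787.3 (right) → 1 crossing.
Only Ridge has an odd count, so the point is inside Ridge.

Ridge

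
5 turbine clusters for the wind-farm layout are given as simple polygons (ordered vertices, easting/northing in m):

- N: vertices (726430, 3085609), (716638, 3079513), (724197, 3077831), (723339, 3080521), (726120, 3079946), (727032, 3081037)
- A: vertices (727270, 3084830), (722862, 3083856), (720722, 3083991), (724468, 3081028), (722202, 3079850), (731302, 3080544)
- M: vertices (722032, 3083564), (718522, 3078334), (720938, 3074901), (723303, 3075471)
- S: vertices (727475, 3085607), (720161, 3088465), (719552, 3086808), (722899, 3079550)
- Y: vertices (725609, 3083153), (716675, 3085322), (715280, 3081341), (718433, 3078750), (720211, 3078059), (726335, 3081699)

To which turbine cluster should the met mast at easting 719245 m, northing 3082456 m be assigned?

Y

Cast a ray rightward from (719245, 3082456). For each polygon, the edges (by vertex number in listed order) whose endpoints lie on opposite sides of northing = 3082456, where each meets that height, and whether that is right or left of the point:
N: 1–2 at easting≈721365.3 (right), 6–1 at easting≈726845.2 (right) → 2 crossings.
A: 3–4 at easting≈722662.6 (right), 6–1 at easting≈729503.3 (right) → 2 crossings.
M: 1–2 at easting≈721288.4 (right), 4–1 at easting≈722206.0 (right) → 2 crossings.
S: 3–4 at easting≈721558.9 (right), 4–1 at easting≈725094.5 (right) → 2 crossings.
Y: 2–3 at easting≈715670.7 (left), 6–1 at easting≈725957.0 (right) → 1 crossing.
Only Y has an odd count, so the point is inside Y.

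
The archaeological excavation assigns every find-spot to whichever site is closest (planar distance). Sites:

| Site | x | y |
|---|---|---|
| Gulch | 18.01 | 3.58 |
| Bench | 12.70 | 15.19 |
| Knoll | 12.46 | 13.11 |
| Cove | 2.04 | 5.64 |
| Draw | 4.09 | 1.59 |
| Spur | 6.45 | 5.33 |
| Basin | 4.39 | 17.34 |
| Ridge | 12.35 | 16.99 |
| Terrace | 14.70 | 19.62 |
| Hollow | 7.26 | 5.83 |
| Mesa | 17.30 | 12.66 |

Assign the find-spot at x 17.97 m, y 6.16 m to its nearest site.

Gulch

Squared distances to each site:
Gulch: 6.658; Bench: 109.314; Knoll: 78.663; Cove: 254.035; Draw: 213.539; Spur: 133.399; Basin: 309.409; Ridge: 148.873; Terrace: 191.865; Hollow: 114.813; Mesa: 42.699.
Minimum at Gulch.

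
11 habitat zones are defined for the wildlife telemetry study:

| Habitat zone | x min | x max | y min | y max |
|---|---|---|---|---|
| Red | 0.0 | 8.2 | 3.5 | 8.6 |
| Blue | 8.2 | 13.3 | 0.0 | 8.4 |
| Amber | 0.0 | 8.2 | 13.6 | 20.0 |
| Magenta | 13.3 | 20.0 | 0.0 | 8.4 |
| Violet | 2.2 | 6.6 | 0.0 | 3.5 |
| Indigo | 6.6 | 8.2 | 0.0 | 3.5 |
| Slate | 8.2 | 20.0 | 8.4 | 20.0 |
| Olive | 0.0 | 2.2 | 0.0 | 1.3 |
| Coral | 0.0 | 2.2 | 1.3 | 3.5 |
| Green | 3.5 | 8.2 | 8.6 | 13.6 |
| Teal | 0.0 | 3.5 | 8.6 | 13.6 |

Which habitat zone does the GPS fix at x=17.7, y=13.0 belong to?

The point has x = 17.7 and y = 13.0.
Only Slate satisfies 8.2 ≤ x ≤ 20.0 and 8.4 ≤ y ≤ 20.0.

Slate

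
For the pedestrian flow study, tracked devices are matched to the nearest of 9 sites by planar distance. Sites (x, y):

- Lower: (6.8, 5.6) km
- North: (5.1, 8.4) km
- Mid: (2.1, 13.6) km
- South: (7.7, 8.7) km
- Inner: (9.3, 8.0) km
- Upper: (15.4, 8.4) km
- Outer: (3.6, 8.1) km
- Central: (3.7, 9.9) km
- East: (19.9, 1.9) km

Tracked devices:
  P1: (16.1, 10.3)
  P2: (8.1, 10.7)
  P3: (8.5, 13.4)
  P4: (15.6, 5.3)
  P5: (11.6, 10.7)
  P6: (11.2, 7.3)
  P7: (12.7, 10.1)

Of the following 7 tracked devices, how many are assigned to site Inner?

P1 → Upper
P2 → South
P3 → South
P4 → Upper
P5 → Inner
P6 → Inner
P7 → Upper
2 of the 7 go to Inner.

2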